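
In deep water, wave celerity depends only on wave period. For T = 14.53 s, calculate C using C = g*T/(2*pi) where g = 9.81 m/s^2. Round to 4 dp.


We use the deep-water celerity formula:
C = g * T / (2 * pi)
C = 9.81 * 14.53 / (2 * 3.14159...)
C = 142.539300 / 6.283185
C = 22.6858 m/s

22.6858


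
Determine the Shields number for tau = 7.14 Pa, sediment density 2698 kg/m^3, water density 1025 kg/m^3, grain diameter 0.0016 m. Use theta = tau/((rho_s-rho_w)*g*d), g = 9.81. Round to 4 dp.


theta = tau / ((rho_s - rho_w) * g * d)
rho_s - rho_w = 2698 - 1025 = 1673
Denominator = 1673 * 9.81 * 0.0016 = 26.259408
theta = 7.14 / 26.259408
theta = 0.2719

0.2719


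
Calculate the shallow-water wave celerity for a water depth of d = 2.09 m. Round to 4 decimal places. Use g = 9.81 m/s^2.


Using the shallow-water approximation:
C = sqrt(g * d) = sqrt(9.81 * 2.09)
C = sqrt(20.5029)
C = 4.5280 m/s

4.5280


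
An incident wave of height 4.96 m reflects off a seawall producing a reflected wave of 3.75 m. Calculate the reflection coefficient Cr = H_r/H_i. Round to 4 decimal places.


Cr = H_r / H_i
Cr = 3.75 / 4.96
Cr = 0.7560

0.7560


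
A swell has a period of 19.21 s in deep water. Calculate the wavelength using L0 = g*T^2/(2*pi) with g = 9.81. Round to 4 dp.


L0 = g * T^2 / (2 * pi)
L0 = 9.81 * 19.21^2 / (2 * pi)
L0 = 9.81 * 369.0241 / 6.28319
L0 = 3620.1264 / 6.28319
L0 = 576.1610 m

576.1610


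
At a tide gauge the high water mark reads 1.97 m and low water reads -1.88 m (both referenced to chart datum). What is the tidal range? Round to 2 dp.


Tidal range = High water - Low water
Tidal range = 1.97 - (-1.88)
Tidal range = 3.85 m

3.85


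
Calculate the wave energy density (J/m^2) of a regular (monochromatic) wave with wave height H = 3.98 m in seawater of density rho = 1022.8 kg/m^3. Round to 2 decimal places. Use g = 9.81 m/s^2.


E = (1/8) * rho * g * H^2
E = (1/8) * 1022.8 * 9.81 * 3.98^2
E = 0.125 * 1022.8 * 9.81 * 15.8404
E = 19867.16 J/m^2

19867.16


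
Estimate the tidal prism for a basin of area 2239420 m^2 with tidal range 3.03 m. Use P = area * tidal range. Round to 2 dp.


Tidal prism = Area * Tidal range
P = 2239420 * 3.03
P = 6785442.60 m^3

6785442.60


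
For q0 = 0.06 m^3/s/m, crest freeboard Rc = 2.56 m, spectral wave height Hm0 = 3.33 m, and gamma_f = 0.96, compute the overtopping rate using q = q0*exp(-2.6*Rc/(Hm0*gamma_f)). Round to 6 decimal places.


q = q0 * exp(-2.6 * Rc / (Hm0 * gamma_f))
Exponent = -2.6 * 2.56 / (3.33 * 0.96)
= -2.6 * 2.56 / 3.1968
= -2.082082
exp(-2.082082) = 0.124670
q = 0.06 * 0.124670
q = 0.007480 m^3/s/m

0.007480


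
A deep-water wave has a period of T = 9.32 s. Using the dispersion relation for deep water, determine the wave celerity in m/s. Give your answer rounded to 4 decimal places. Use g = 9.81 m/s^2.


We use the deep-water celerity formula:
C = g * T / (2 * pi)
C = 9.81 * 9.32 / (2 * 3.14159...)
C = 91.429200 / 6.283185
C = 14.5514 m/s

14.5514


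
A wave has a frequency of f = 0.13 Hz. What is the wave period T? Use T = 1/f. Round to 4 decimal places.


T = 1 / f
T = 1 / 0.13
T = 7.6923 s

7.6923


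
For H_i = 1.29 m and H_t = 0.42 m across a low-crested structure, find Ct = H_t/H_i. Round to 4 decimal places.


Ct = H_t / H_i
Ct = 0.42 / 1.29
Ct = 0.3256

0.3256


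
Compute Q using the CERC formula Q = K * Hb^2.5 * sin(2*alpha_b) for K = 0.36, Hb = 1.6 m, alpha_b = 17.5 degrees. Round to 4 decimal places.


Q = K * Hb^2.5 * sin(2 * alpha_b)
Hb^2.5 = 1.6^2.5 = 3.238172
sin(2 * 17.5) = sin(35.0) = 0.573576
Q = 0.36 * 3.238172 * 0.573576
Q = 0.6686 m^3/s

0.6686


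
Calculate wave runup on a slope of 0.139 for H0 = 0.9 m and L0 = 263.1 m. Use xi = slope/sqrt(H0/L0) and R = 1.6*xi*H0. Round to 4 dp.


xi = slope / sqrt(H0/L0)
H0/L0 = 0.9/263.1 = 0.003421
sqrt(0.003421) = 0.058487
xi = 0.139 / 0.058487 = 2.376588
R = 1.6 * xi * H0 = 1.6 * 2.376588 * 0.9
R = 3.4223 m

3.4223


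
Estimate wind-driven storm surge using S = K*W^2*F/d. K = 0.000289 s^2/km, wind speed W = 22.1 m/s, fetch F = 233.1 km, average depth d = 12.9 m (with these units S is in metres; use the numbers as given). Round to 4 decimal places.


S = K * W^2 * F / d
W^2 = 22.1^2 = 488.41
S = 0.000289 * 488.41 * 233.1 / 12.9
Numerator = 0.000289 * 488.41 * 233.1 = 32.902179
S = 32.902179 / 12.9 = 2.5506 m

2.5506


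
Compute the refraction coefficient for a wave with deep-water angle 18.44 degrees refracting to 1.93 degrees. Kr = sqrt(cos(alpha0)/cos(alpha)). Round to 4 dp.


Kr = sqrt(cos(alpha0) / cos(alpha))
cos(18.44) = 0.948655
cos(1.93) = 0.999433
Kr = sqrt(0.948655 / 0.999433)
Kr = sqrt(0.949194)
Kr = 0.9743

0.9743


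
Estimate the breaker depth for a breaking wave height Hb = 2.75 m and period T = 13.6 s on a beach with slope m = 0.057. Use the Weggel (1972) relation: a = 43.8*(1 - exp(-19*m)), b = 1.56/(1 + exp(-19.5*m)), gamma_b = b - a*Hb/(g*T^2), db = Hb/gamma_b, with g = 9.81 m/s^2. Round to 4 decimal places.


a = 43.8 * (1 - exp(-19 * m))
exp(-19 * 0.057) = exp(-1.0830) = 0.338578
a = 43.8 * (1 - 0.338578) = 28.970272
b = 1.56 / (1 + exp(-19.5 * m))
exp(-19.5 * 0.057) = exp(-1.1115) = 0.329065
b = 1.56 / (1 + 0.329065) = 1.173757
Hb / (g * T^2) = 2.75 / (9.81 * 13.6^2) = 2.75 / 1814.4576 = 0.00151560
gamma_b = b - a * Hb/(g*T^2) = 1.173757 - 28.970272 * 0.00151560 = 1.129850
db = Hb / gamma_b = 2.75 / 1.129850
db = 2.4340 m

2.4340


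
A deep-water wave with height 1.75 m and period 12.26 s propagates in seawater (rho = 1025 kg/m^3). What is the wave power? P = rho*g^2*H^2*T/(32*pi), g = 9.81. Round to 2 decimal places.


P = rho * g^2 * H^2 * T / (32 * pi)
P = 1025 * 9.81^2 * 1.75^2 * 12.26 / (32 * pi)
P = 1025 * 96.2361 * 3.0625 * 12.26 / 100.53096
P = 36840.76 W/m

36840.76


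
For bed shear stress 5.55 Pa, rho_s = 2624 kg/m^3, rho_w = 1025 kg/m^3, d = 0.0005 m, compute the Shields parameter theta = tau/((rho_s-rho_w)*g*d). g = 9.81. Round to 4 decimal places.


theta = tau / ((rho_s - rho_w) * g * d)
rho_s - rho_w = 2624 - 1025 = 1599
Denominator = 1599 * 9.81 * 0.0005 = 7.843095
theta = 5.55 / 7.843095
theta = 0.7076

0.7076


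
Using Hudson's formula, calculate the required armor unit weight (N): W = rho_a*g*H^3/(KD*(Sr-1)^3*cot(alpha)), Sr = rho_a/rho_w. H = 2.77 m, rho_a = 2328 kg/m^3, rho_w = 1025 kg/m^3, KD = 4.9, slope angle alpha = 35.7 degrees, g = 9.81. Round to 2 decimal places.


Sr = rho_a / rho_w = 2328 / 1025 = 2.271220
(Sr - 1) = 1.271220
(Sr - 1)^3 = 2.054290
cot(35.7) = 1 / tan(35.7) = 1 / 0.718573 = 1.391647
Numerator = 2328 * 9.81 * 2.77^3 = 485390.5206
Denominator = 4.9 * 2.054290 * 1.391647 = 14.008347
W = 485390.5206 / 14.008347
W = 34650.09 N

34650.09


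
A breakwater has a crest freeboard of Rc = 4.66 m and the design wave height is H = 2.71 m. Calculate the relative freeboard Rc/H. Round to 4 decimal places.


Relative freeboard = Rc / H
= 4.66 / 2.71
= 1.7196

1.7196


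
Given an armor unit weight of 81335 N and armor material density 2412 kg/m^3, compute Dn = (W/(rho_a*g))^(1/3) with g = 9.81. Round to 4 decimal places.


V = W / (rho_a * g)
V = 81335 / (2412 * 9.81)
V = 81335 / 23661.72
V = 3.437409 m^3
Dn = V^(1/3) = 3.437409^(1/3)
Dn = 1.5092 m

1.5092


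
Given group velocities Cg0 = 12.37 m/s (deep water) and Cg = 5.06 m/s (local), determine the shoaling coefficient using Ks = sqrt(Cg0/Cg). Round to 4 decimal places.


Ks = sqrt(Cg0 / Cg)
Ks = sqrt(12.37 / 5.06)
Ks = sqrt(2.4447)
Ks = 1.5635

1.5635


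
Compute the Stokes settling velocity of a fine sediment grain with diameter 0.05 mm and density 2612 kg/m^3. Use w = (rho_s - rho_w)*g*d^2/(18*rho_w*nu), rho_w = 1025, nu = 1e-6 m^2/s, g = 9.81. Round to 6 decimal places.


w = (rho_s - rho_w) * g * d^2 / (18 * rho_w * nu)
d = 0.05 mm = 0.000050 m
rho_s - rho_w = 2612 - 1025 = 1587
Numerator = 1587 * 9.81 * (0.000050)^2 = 0.000038921175
Denominator = 18 * 1025 * 1e-6 = 0.018450
w = 0.002110 m/s

0.002110


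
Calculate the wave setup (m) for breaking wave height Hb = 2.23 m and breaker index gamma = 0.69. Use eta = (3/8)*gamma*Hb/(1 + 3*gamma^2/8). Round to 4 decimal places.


eta = (3/8) * gamma * Hb / (1 + 3*gamma^2/8)
Numerator = (3/8) * 0.69 * 2.23 = 0.577012
Denominator = 1 + 3*0.69^2/8 = 1 + 0.178538 = 1.178538
eta = 0.577012 / 1.178538
eta = 0.4896 m

0.4896


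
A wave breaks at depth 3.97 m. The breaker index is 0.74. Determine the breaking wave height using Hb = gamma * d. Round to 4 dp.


Hb = gamma * d
Hb = 0.74 * 3.97
Hb = 2.9378 m

2.9378


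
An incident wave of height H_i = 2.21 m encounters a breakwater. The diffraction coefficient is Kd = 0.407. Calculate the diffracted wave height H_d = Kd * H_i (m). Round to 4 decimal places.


H_d = Kd * H_i
H_d = 0.407 * 2.21
H_d = 0.8995 m

0.8995


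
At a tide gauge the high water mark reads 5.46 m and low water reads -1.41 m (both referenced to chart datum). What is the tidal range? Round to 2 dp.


Tidal range = High water - Low water
Tidal range = 5.46 - (-1.41)
Tidal range = 6.87 m

6.87


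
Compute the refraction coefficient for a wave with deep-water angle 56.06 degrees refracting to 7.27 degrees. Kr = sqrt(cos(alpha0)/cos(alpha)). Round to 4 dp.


Kr = sqrt(cos(alpha0) / cos(alpha))
cos(56.06) = 0.558324
cos(7.27) = 0.991961
Kr = sqrt(0.558324 / 0.991961)
Kr = sqrt(0.562849)
Kr = 0.7502

0.7502


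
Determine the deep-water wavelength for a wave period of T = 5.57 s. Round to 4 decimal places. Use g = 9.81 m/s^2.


L0 = g * T^2 / (2 * pi)
L0 = 9.81 * 5.57^2 / (2 * pi)
L0 = 9.81 * 31.0249 / 6.28319
L0 = 304.3543 / 6.28319
L0 = 48.4395 m

48.4395


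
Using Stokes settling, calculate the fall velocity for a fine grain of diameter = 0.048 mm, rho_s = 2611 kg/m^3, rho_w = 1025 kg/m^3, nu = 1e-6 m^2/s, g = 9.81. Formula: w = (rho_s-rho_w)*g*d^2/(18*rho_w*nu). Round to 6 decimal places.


w = (rho_s - rho_w) * g * d^2 / (18 * rho_w * nu)
d = 0.048 mm = 0.000048 m
rho_s - rho_w = 2611 - 1025 = 1586
Numerator = 1586 * 9.81 * (0.000048)^2 = 0.000035847153
Denominator = 18 * 1025 * 1e-6 = 0.018450
w = 0.001943 m/s

0.001943


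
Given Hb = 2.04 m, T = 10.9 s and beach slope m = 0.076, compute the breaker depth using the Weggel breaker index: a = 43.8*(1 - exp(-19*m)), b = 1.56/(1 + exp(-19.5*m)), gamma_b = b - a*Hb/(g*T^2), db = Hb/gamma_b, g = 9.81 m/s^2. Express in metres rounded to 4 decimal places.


a = 43.8 * (1 - exp(-19 * m))
exp(-19 * 0.076) = exp(-1.4440) = 0.235982
a = 43.8 * (1 - 0.235982) = 33.463991
b = 1.56 / (1 + exp(-19.5 * m))
exp(-19.5 * 0.076) = exp(-1.4820) = 0.227183
b = 1.56 / (1 + 0.227183) = 1.271204
Hb / (g * T^2) = 2.04 / (9.81 * 10.9^2) = 2.04 / 1165.5261 = 0.00175028
gamma_b = b - a * Hb/(g*T^2) = 1.271204 - 33.463991 * 0.00175028 = 1.212633
db = Hb / gamma_b = 2.04 / 1.212633
db = 1.6823 m

1.6823


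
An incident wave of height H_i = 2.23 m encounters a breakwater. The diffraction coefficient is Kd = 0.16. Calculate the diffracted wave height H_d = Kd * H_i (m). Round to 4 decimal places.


H_d = Kd * H_i
H_d = 0.16 * 2.23
H_d = 0.3568 m

0.3568


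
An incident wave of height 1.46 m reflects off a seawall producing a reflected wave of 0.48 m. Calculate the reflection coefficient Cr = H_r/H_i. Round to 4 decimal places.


Cr = H_r / H_i
Cr = 0.48 / 1.46
Cr = 0.3288

0.3288


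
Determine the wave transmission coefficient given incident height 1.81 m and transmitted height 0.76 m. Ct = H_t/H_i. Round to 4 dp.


Ct = H_t / H_i
Ct = 0.76 / 1.81
Ct = 0.4199

0.4199


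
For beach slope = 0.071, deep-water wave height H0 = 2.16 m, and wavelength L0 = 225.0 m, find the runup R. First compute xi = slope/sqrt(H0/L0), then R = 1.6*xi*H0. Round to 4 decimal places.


xi = slope / sqrt(H0/L0)
H0/L0 = 2.16/225.0 = 0.009600
sqrt(0.009600) = 0.097980
xi = 0.071 / 0.097980 = 0.724641
R = 1.6 * xi * H0 = 1.6 * 0.724641 * 2.16
R = 2.5044 m

2.5044


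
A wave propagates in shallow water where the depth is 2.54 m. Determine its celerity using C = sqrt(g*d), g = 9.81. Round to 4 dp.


Using the shallow-water approximation:
C = sqrt(g * d) = sqrt(9.81 * 2.54)
C = sqrt(24.9174)
C = 4.9917 m/s

4.9917


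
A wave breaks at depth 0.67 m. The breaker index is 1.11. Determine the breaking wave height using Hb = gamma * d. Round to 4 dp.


Hb = gamma * d
Hb = 1.11 * 0.67
Hb = 0.7437 m

0.7437


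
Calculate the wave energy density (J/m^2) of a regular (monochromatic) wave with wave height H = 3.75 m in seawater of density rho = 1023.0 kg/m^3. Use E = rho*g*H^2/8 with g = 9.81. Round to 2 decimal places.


E = (1/8) * rho * g * H^2
E = (1/8) * 1023.0 * 9.81 * 3.75^2
E = 0.125 * 1023.0 * 9.81 * 14.0625
E = 17640.76 J/m^2

17640.76


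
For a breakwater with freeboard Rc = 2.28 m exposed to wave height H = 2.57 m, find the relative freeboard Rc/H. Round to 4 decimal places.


Relative freeboard = Rc / H
= 2.28 / 2.57
= 0.8872

0.8872


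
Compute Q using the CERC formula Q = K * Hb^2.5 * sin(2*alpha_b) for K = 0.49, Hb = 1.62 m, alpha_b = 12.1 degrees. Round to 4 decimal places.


Q = K * Hb^2.5 * sin(2 * alpha_b)
Hb^2.5 = 1.62^2.5 = 3.340316
sin(2 * 12.1) = sin(24.2) = 0.409923
Q = 0.49 * 3.340316 * 0.409923
Q = 0.6709 m^3/s

0.6709


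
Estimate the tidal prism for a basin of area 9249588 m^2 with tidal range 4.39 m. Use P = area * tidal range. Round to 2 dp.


Tidal prism = Area * Tidal range
P = 9249588 * 4.39
P = 40605691.32 m^3

40605691.32


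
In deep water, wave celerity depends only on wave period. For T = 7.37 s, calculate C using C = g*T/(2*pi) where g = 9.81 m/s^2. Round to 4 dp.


We use the deep-water celerity formula:
C = g * T / (2 * pi)
C = 9.81 * 7.37 / (2 * 3.14159...)
C = 72.299700 / 6.283185
C = 11.5069 m/s

11.5069


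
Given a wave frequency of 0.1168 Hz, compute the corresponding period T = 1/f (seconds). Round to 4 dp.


T = 1 / f
T = 1 / 0.1168
T = 8.5616 s

8.5616


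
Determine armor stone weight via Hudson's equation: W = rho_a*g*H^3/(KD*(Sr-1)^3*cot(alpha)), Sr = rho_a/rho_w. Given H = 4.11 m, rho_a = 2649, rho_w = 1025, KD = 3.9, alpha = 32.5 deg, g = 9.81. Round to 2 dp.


Sr = rho_a / rho_w = 2649 / 1025 = 2.584390
(Sr - 1) = 1.584390
(Sr - 1)^3 = 3.977283
cot(32.5) = 1 / tan(32.5) = 1 / 0.637070 = 1.569686
Numerator = 2649 * 9.81 * 4.11^3 = 1804165.7389
Denominator = 3.9 * 3.977283 * 1.569686 = 24.348026
W = 1804165.7389 / 24.348026
W = 74099.06 N

74099.06


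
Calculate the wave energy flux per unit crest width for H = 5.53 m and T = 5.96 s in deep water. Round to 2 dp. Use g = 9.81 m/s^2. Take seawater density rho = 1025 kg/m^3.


P = rho * g^2 * H^2 * T / (32 * pi)
P = 1025 * 9.81^2 * 5.53^2 * 5.96 / (32 * pi)
P = 1025 * 96.2361 * 30.5809 * 5.96 / 100.53096
P = 178837.48 W/m

178837.48


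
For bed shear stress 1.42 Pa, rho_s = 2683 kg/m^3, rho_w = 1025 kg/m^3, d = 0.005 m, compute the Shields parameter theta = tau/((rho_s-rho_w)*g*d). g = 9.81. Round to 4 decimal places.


theta = tau / ((rho_s - rho_w) * g * d)
rho_s - rho_w = 2683 - 1025 = 1658
Denominator = 1658 * 9.81 * 0.005 = 81.324900
theta = 1.42 / 81.324900
theta = 0.0175

0.0175


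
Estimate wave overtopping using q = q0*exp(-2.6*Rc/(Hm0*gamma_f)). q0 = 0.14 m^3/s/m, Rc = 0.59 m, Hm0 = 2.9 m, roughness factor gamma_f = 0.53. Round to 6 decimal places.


q = q0 * exp(-2.6 * Rc / (Hm0 * gamma_f))
Exponent = -2.6 * 0.59 / (2.9 * 0.53)
= -2.6 * 0.59 / 1.5370
= -0.998048
exp(-0.998048) = 0.368598
q = 0.14 * 0.368598
q = 0.051604 m^3/s/m

0.051604


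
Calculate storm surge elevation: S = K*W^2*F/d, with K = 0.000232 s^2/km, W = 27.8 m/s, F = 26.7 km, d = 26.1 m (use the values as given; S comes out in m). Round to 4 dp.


S = K * W^2 * F / d
W^2 = 27.8^2 = 772.84
S = 0.000232 * 772.84 * 26.7 / 26.1
Numerator = 0.000232 * 772.84 * 26.7 = 4.787280
S = 4.787280 / 26.1 = 0.1834 m

0.1834


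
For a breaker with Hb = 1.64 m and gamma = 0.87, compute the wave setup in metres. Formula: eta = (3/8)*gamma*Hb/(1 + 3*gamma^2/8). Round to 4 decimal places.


eta = (3/8) * gamma * Hb / (1 + 3*gamma^2/8)
Numerator = (3/8) * 0.87 * 1.64 = 0.535050
Denominator = 1 + 3*0.87^2/8 = 1 + 0.283838 = 1.283838
eta = 0.535050 / 1.283838
eta = 0.4168 m

0.4168


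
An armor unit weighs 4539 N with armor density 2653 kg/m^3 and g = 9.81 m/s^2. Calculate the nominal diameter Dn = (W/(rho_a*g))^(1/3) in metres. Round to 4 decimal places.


V = W / (rho_a * g)
V = 4539 / (2653 * 9.81)
V = 4539 / 26025.93
V = 0.174403 m^3
Dn = V^(1/3) = 0.174403^(1/3)
Dn = 0.5587 m

0.5587


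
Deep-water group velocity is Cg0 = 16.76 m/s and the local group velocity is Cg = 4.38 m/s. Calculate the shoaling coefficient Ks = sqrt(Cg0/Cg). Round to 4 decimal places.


Ks = sqrt(Cg0 / Cg)
Ks = sqrt(16.76 / 4.38)
Ks = sqrt(3.8265)
Ks = 1.9561

1.9561


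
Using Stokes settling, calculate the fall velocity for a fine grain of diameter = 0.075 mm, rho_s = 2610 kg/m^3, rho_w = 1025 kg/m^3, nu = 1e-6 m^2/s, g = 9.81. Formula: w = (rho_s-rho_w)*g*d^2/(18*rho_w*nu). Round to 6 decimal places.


w = (rho_s - rho_w) * g * d^2 / (18 * rho_w * nu)
d = 0.075 mm = 0.000075 m
rho_s - rho_w = 2610 - 1025 = 1585
Numerator = 1585 * 9.81 * (0.000075)^2 = 0.000087462281
Denominator = 18 * 1025 * 1e-6 = 0.018450
w = 0.004741 m/s

0.004741


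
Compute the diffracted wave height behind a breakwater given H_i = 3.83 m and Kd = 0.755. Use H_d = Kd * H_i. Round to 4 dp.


H_d = Kd * H_i
H_d = 0.755 * 3.83
H_d = 2.8917 m

2.8917


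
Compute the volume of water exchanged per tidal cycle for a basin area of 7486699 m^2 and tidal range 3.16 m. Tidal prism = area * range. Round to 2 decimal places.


Tidal prism = Area * Tidal range
P = 7486699 * 3.16
P = 23657968.84 m^3

23657968.84


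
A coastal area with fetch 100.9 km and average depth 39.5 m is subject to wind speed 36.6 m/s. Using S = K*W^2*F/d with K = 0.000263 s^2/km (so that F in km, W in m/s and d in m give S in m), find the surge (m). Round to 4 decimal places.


S = K * W^2 * F / d
W^2 = 36.6^2 = 1339.56
S = 0.000263 * 1339.56 * 100.9 / 39.5
Numerator = 0.000263 * 1339.56 * 100.9 = 35.547502
S = 35.547502 / 39.5 = 0.8999 m

0.8999


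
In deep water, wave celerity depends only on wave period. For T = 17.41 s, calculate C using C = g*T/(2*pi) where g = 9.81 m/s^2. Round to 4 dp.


We use the deep-water celerity formula:
C = g * T / (2 * pi)
C = 9.81 * 17.41 / (2 * 3.14159...)
C = 170.792100 / 6.283185
C = 27.1824 m/s

27.1824


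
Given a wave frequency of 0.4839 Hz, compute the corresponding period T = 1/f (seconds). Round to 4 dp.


T = 1 / f
T = 1 / 0.4839
T = 2.0665 s

2.0665


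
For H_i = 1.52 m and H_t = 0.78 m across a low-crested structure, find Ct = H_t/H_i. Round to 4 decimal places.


Ct = H_t / H_i
Ct = 0.78 / 1.52
Ct = 0.5132

0.5132


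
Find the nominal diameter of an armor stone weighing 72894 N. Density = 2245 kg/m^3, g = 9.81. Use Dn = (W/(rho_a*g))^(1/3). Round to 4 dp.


V = W / (rho_a * g)
V = 72894 / (2245 * 9.81)
V = 72894 / 22023.45
V = 3.309836 m^3
Dn = V^(1/3) = 3.309836^(1/3)
Dn = 1.4903 m

1.4903


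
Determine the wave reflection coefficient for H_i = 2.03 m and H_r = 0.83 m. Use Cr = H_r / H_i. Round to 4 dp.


Cr = H_r / H_i
Cr = 0.83 / 2.03
Cr = 0.4089

0.4089


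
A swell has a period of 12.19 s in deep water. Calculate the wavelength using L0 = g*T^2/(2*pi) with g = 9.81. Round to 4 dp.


L0 = g * T^2 / (2 * pi)
L0 = 9.81 * 12.19^2 / (2 * pi)
L0 = 9.81 * 148.5961 / 6.28319
L0 = 1457.7277 / 6.28319
L0 = 232.0046 m

232.0046


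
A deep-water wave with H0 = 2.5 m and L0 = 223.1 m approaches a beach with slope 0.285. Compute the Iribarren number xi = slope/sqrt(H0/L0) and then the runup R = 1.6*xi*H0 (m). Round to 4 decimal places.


xi = slope / sqrt(H0/L0)
H0/L0 = 2.5/223.1 = 0.011206
sqrt(0.011206) = 0.105857
xi = 0.285 / 0.105857 = 2.692307
R = 1.6 * xi * H0 = 1.6 * 2.692307 * 2.5
R = 10.7692 m

10.7692


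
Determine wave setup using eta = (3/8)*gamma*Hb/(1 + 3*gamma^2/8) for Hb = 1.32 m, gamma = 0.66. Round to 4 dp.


eta = (3/8) * gamma * Hb / (1 + 3*gamma^2/8)
Numerator = (3/8) * 0.66 * 1.32 = 0.326700
Denominator = 1 + 3*0.66^2/8 = 1 + 0.163350 = 1.163350
eta = 0.326700 / 1.163350
eta = 0.2808 m

0.2808


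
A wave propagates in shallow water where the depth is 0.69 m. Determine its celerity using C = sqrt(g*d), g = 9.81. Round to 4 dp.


Using the shallow-water approximation:
C = sqrt(g * d) = sqrt(9.81 * 0.69)
C = sqrt(6.7689)
C = 2.6017 m/s

2.6017


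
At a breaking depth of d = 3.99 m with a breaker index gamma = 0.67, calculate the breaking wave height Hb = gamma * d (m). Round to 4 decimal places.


Hb = gamma * d
Hb = 0.67 * 3.99
Hb = 2.6733 m

2.6733


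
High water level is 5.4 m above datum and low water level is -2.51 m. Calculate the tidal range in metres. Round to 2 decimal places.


Tidal range = High water - Low water
Tidal range = 5.4 - (-2.51)
Tidal range = 7.91 m

7.91


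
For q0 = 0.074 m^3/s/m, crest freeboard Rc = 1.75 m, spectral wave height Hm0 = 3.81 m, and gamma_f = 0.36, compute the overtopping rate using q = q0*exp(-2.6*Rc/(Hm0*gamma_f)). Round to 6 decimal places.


q = q0 * exp(-2.6 * Rc / (Hm0 * gamma_f))
Exponent = -2.6 * 1.75 / (3.81 * 0.36)
= -2.6 * 1.75 / 1.3716
= -3.317294
exp(-3.317294) = 0.036251
q = 0.074 * 0.036251
q = 0.002683 m^3/s/m

0.002683


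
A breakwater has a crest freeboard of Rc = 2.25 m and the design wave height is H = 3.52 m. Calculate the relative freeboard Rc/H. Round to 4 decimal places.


Relative freeboard = Rc / H
= 2.25 / 3.52
= 0.6392

0.6392


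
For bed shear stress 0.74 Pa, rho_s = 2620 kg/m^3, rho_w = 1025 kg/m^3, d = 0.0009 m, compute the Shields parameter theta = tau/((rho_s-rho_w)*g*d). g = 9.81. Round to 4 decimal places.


theta = tau / ((rho_s - rho_w) * g * d)
rho_s - rho_w = 2620 - 1025 = 1595
Denominator = 1595 * 9.81 * 0.0009 = 14.082255
theta = 0.74 / 14.082255
theta = 0.0525

0.0525


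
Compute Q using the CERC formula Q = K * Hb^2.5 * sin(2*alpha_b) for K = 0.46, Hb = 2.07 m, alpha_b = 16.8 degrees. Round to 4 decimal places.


Q = K * Hb^2.5 * sin(2 * alpha_b)
Hb^2.5 = 2.07^2.5 = 6.164898
sin(2 * 16.8) = sin(33.6) = 0.553392
Q = 0.46 * 6.164898 * 0.553392
Q = 1.5693 m^3/s

1.5693


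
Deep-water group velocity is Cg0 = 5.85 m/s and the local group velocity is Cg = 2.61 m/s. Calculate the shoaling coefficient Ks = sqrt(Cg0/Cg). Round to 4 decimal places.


Ks = sqrt(Cg0 / Cg)
Ks = sqrt(5.85 / 2.61)
Ks = sqrt(2.2414)
Ks = 1.4971

1.4971


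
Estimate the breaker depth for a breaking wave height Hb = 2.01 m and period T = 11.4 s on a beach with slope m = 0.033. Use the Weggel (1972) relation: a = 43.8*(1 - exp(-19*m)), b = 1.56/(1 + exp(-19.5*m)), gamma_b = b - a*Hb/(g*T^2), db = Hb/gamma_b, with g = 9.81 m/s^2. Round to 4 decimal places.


a = 43.8 * (1 - exp(-19 * m))
exp(-19 * 0.033) = exp(-0.6270) = 0.534192
a = 43.8 * (1 - 0.534192) = 20.402391
b = 1.56 / (1 + exp(-19.5 * m))
exp(-19.5 * 0.033) = exp(-0.6435) = 0.525450
b = 1.56 / (1 + 0.525450) = 1.022649
Hb / (g * T^2) = 2.01 / (9.81 * 11.4^2) = 2.01 / 1274.9076 = 0.00157658
gamma_b = b - a * Hb/(g*T^2) = 1.022649 - 20.402391 * 0.00157658 = 0.990483
db = Hb / gamma_b = 2.01 / 0.990483
db = 2.0293 m

2.0293


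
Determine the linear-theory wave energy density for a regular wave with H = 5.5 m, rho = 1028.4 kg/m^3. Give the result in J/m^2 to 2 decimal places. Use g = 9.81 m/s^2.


E = (1/8) * rho * g * H^2
E = (1/8) * 1028.4 * 9.81 * 5.5^2
E = 0.125 * 1028.4 * 9.81 * 30.2500
E = 38147.53 J/m^2

38147.53


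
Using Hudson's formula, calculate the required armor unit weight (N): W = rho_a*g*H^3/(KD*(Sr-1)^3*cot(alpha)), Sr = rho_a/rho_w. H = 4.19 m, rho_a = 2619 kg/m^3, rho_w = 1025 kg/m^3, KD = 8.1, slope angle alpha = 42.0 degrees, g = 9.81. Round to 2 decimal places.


Sr = rho_a / rho_w = 2619 / 1025 = 2.555122
(Sr - 1) = 1.555122
(Sr - 1)^3 = 3.760914
cot(42.0) = 1 / tan(42.0) = 1 / 0.900404 = 1.110613
Numerator = 2619 * 9.81 * 4.19^3 = 1889933.7243
Denominator = 8.1 * 3.760914 * 1.110613 = 33.833033
W = 1889933.7243 / 33.833033
W = 55860.61 N

55860.61


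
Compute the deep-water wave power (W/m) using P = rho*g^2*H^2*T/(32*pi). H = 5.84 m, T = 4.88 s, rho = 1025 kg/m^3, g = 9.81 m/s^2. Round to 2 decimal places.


P = rho * g^2 * H^2 * T / (32 * pi)
P = 1025 * 9.81^2 * 5.84^2 * 4.88 / (32 * pi)
P = 1025 * 96.2361 * 34.1056 * 4.88 / 100.53096
P = 163308.03 W/m

163308.03


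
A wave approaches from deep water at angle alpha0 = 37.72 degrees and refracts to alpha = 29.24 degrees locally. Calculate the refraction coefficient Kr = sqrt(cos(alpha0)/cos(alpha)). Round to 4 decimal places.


Kr = sqrt(cos(alpha0) / cos(alpha))
cos(37.72) = 0.791010
cos(29.24) = 0.872581
Kr = sqrt(0.791010 / 0.872581)
Kr = sqrt(0.906517)
Kr = 0.9521

0.9521


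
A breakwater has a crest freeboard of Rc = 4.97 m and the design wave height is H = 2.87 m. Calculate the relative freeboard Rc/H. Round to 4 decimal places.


Relative freeboard = Rc / H
= 4.97 / 2.87
= 1.7317

1.7317


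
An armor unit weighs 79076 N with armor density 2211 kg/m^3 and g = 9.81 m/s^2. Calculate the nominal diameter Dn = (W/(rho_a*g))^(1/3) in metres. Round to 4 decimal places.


V = W / (rho_a * g)
V = 79076 / (2211 * 9.81)
V = 79076 / 21689.91
V = 3.645750 m^3
Dn = V^(1/3) = 3.645750^(1/3)
Dn = 1.5391 m

1.5391


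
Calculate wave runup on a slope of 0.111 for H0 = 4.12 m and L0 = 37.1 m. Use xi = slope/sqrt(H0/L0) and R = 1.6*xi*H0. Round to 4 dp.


xi = slope / sqrt(H0/L0)
H0/L0 = 4.12/37.1 = 0.111051
sqrt(0.111051) = 0.333243
xi = 0.111 / 0.333243 = 0.333090
R = 1.6 * xi * H0 = 1.6 * 0.333090 * 4.12
R = 2.1957 m

2.1957


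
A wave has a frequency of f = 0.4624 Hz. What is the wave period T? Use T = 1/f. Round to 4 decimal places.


T = 1 / f
T = 1 / 0.4624
T = 2.1626 s

2.1626


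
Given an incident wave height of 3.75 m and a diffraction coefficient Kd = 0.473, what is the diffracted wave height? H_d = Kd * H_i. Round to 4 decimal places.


H_d = Kd * H_i
H_d = 0.473 * 3.75
H_d = 1.7738 m

1.7738


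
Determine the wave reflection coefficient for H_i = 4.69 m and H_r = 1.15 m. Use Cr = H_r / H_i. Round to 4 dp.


Cr = H_r / H_i
Cr = 1.15 / 4.69
Cr = 0.2452

0.2452


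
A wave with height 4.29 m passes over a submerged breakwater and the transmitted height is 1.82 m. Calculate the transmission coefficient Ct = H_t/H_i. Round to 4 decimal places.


Ct = H_t / H_i
Ct = 1.82 / 4.29
Ct = 0.4242

0.4242


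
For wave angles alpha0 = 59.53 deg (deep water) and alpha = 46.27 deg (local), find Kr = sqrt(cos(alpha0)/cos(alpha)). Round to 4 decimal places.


Kr = sqrt(cos(alpha0) / cos(alpha))
cos(59.53) = 0.507087
cos(46.27) = 0.691261
Kr = sqrt(0.507087 / 0.691261)
Kr = sqrt(0.733568)
Kr = 0.8565

0.8565


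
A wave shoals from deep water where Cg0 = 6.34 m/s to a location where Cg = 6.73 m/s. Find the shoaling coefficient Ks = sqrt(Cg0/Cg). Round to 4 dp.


Ks = sqrt(Cg0 / Cg)
Ks = sqrt(6.34 / 6.73)
Ks = sqrt(0.9421)
Ks = 0.9706

0.9706


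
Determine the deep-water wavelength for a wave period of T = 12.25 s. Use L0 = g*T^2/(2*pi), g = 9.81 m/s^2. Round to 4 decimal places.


L0 = g * T^2 / (2 * pi)
L0 = 9.81 * 12.25^2 / (2 * pi)
L0 = 9.81 * 150.0625 / 6.28319
L0 = 1472.1131 / 6.28319
L0 = 234.2941 m

234.2941


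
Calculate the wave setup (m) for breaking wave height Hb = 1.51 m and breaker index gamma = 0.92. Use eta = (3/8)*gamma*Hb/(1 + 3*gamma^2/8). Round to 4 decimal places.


eta = (3/8) * gamma * Hb / (1 + 3*gamma^2/8)
Numerator = (3/8) * 0.92 * 1.51 = 0.520950
Denominator = 1 + 3*0.92^2/8 = 1 + 0.317400 = 1.317400
eta = 0.520950 / 1.317400
eta = 0.3954 m

0.3954


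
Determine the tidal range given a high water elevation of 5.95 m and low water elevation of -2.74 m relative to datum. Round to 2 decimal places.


Tidal range = High water - Low water
Tidal range = 5.95 - (-2.74)
Tidal range = 8.69 m

8.69


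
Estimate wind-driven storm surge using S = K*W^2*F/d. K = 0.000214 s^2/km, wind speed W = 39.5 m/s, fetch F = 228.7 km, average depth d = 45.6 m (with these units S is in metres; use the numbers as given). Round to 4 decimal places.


S = K * W^2 * F / d
W^2 = 39.5^2 = 1560.25
S = 0.000214 * 1560.25 * 228.7 / 45.6
Numerator = 0.000214 * 1560.25 * 228.7 = 76.361443
S = 76.361443 / 45.6 = 1.6746 m

1.6746


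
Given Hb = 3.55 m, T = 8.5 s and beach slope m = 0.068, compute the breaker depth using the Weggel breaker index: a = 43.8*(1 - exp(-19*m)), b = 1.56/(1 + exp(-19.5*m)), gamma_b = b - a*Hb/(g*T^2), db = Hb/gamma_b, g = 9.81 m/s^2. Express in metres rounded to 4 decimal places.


a = 43.8 * (1 - exp(-19 * m))
exp(-19 * 0.068) = exp(-1.2920) = 0.274721
a = 43.8 * (1 - 0.274721) = 31.767229
b = 1.56 / (1 + exp(-19.5 * m))
exp(-19.5 * 0.068) = exp(-1.3260) = 0.265537
b = 1.56 / (1 + 0.265537) = 1.232678
Hb / (g * T^2) = 3.55 / (9.81 * 8.5^2) = 3.55 / 708.7725 = 0.00500866
gamma_b = b - a * Hb/(g*T^2) = 1.232678 - 31.767229 * 0.00500866 = 1.073567
db = Hb / gamma_b = 3.55 / 1.073567
db = 3.3067 m

3.3067


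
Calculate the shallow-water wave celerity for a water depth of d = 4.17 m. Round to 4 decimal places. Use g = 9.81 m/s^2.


Using the shallow-water approximation:
C = sqrt(g * d) = sqrt(9.81 * 4.17)
C = sqrt(40.9077)
C = 6.3959 m/s

6.3959


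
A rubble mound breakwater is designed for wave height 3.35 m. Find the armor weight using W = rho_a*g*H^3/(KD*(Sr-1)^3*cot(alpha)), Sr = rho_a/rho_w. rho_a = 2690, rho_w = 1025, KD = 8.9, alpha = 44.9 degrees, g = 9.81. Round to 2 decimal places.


Sr = rho_a / rho_w = 2690 / 1025 = 2.624390
(Sr - 1) = 1.624390
(Sr - 1)^3 = 4.286187
cot(44.9) = 1 / tan(44.9) = 1 / 0.996515 = 1.003497
Numerator = 2690 * 9.81 * 3.35^3 = 992100.5913
Denominator = 8.9 * 4.286187 * 1.003497 = 38.280456
W = 992100.5913 / 38.280456
W = 25916.63 N

25916.63


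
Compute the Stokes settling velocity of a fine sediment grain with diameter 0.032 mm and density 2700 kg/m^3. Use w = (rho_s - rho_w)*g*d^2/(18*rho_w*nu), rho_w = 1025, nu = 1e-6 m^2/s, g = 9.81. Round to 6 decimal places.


w = (rho_s - rho_w) * g * d^2 / (18 * rho_w * nu)
d = 0.032 mm = 0.000032 m
rho_s - rho_w = 2700 - 1025 = 1675
Numerator = 1675 * 9.81 * (0.000032)^2 = 0.000016826112
Denominator = 18 * 1025 * 1e-6 = 0.018450
w = 0.000912 m/s

0.000912


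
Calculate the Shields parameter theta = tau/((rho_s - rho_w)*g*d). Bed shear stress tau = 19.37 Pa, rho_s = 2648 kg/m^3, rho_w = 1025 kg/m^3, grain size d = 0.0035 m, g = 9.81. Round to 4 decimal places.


theta = tau / ((rho_s - rho_w) * g * d)
rho_s - rho_w = 2648 - 1025 = 1623
Denominator = 1623 * 9.81 * 0.0035 = 55.725705
theta = 19.37 / 55.725705
theta = 0.3476

0.3476


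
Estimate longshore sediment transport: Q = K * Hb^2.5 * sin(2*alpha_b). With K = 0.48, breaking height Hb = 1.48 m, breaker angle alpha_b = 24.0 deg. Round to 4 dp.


Q = K * Hb^2.5 * sin(2 * alpha_b)
Hb^2.5 = 1.48^2.5 = 2.664737
sin(2 * 24.0) = sin(48.0) = 0.743145
Q = 0.48 * 2.664737 * 0.743145
Q = 0.9505 m^3/s

0.9505


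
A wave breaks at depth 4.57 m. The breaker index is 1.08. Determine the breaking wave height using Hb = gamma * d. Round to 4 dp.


Hb = gamma * d
Hb = 1.08 * 4.57
Hb = 4.9356 m

4.9356


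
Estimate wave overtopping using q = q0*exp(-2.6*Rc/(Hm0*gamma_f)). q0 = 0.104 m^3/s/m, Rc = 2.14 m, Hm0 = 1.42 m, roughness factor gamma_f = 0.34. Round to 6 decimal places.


q = q0 * exp(-2.6 * Rc / (Hm0 * gamma_f))
Exponent = -2.6 * 2.14 / (1.42 * 0.34)
= -2.6 * 2.14 / 0.4828
= -11.524441
exp(-11.524441) = 0.000010
q = 0.104 * 0.000010
q = 0.000001 m^3/s/m

0.000001


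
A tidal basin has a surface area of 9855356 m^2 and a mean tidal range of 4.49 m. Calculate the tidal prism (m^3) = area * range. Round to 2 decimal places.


Tidal prism = Area * Tidal range
P = 9855356 * 4.49
P = 44250548.44 m^3

44250548.44


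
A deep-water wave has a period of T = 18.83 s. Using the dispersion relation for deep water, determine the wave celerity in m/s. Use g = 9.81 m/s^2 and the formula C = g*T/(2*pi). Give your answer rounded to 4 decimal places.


We use the deep-water celerity formula:
C = g * T / (2 * pi)
C = 9.81 * 18.83 / (2 * 3.14159...)
C = 184.722300 / 6.283185
C = 29.3995 m/s

29.3995


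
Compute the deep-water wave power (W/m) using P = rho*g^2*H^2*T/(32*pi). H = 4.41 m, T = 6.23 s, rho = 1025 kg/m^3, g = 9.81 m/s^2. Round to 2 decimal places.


P = rho * g^2 * H^2 * T / (32 * pi)
P = 1025 * 9.81^2 * 4.41^2 * 6.23 / (32 * pi)
P = 1025 * 96.2361 * 19.4481 * 6.23 / 100.53096
P = 118885.05 W/m

118885.05


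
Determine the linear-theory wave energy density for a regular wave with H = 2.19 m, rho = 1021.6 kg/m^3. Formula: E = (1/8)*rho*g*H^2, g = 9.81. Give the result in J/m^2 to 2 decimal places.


E = (1/8) * rho * g * H^2
E = (1/8) * 1021.6 * 9.81 * 2.19^2
E = 0.125 * 1021.6 * 9.81 * 4.7961
E = 6008.25 J/m^2

6008.25


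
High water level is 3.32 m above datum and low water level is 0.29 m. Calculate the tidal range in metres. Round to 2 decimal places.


Tidal range = High water - Low water
Tidal range = 3.32 - (0.29)
Tidal range = 3.03 m

3.03


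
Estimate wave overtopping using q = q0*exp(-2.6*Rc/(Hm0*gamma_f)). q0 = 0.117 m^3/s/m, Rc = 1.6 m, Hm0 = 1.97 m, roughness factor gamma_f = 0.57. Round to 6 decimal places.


q = q0 * exp(-2.6 * Rc / (Hm0 * gamma_f))
Exponent = -2.6 * 1.6 / (1.97 * 0.57)
= -2.6 * 1.6 / 1.1229
= -3.704693
exp(-3.704693) = 0.024608
q = 0.117 * 0.024608
q = 0.002879 m^3/s/m

0.002879


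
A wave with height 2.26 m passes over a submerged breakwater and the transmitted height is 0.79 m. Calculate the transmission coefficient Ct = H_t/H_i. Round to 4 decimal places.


Ct = H_t / H_i
Ct = 0.79 / 2.26
Ct = 0.3496

0.3496


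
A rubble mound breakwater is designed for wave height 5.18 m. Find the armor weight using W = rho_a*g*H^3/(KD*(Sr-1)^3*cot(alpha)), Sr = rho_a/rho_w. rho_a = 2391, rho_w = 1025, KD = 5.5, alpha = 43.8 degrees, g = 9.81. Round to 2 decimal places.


Sr = rho_a / rho_w = 2391 / 1025 = 2.332683
(Sr - 1) = 1.332683
(Sr - 1)^3 = 2.366903
cot(43.8) = 1 / tan(43.8) = 1 / 0.958966 = 1.042790
Numerator = 2391 * 9.81 * 5.18^3 = 3260152.1038
Denominator = 5.5 * 2.366903 * 1.042790 = 13.575011
W = 3260152.1038 / 13.575011
W = 240158.34 N

240158.34


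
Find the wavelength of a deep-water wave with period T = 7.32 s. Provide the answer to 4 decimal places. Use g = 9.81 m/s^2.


L0 = g * T^2 / (2 * pi)
L0 = 9.81 * 7.32^2 / (2 * pi)
L0 = 9.81 * 53.5824 / 6.28319
L0 = 525.6433 / 6.28319
L0 = 83.6587 m

83.6587


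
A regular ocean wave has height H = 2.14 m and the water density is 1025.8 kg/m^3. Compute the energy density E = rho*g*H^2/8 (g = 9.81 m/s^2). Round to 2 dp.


E = (1/8) * rho * g * H^2
E = (1/8) * 1025.8 * 9.81 * 2.14^2
E = 0.125 * 1025.8 * 9.81 * 4.5796
E = 5760.62 J/m^2

5760.62


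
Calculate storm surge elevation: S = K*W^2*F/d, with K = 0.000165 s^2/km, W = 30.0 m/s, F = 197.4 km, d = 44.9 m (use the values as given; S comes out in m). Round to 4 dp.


S = K * W^2 * F / d
W^2 = 30.0^2 = 900.00
S = 0.000165 * 900.00 * 197.4 / 44.9
Numerator = 0.000165 * 900.00 * 197.4 = 29.313900
S = 29.313900 / 44.9 = 0.6529 m

0.6529


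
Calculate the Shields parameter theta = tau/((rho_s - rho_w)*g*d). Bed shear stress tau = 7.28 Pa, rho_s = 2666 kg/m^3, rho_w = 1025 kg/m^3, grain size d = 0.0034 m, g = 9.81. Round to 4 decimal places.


theta = tau / ((rho_s - rho_w) * g * d)
rho_s - rho_w = 2666 - 1025 = 1641
Denominator = 1641 * 9.81 * 0.0034 = 54.733914
theta = 7.28 / 54.733914
theta = 0.1330

0.1330


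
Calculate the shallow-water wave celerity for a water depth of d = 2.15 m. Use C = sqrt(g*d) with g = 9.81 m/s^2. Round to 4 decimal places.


Using the shallow-water approximation:
C = sqrt(g * d) = sqrt(9.81 * 2.15)
C = sqrt(21.0915)
C = 4.5925 m/s

4.5925


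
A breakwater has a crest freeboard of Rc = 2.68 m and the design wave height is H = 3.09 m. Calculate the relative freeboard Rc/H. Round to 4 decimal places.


Relative freeboard = Rc / H
= 2.68 / 3.09
= 0.8673

0.8673


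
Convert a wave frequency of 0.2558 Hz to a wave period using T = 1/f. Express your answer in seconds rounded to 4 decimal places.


T = 1 / f
T = 1 / 0.2558
T = 3.9093 s

3.9093


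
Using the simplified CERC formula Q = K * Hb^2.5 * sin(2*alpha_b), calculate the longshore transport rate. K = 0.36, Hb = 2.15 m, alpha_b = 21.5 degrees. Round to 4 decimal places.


Q = K * Hb^2.5 * sin(2 * alpha_b)
Hb^2.5 = 2.15^2.5 = 6.777915
sin(2 * 21.5) = sin(43.0) = 0.681998
Q = 0.36 * 6.777915 * 0.681998
Q = 1.6641 m^3/s

1.6641


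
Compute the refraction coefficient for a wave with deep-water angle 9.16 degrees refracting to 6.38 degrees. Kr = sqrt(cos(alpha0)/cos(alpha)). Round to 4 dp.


Kr = sqrt(cos(alpha0) / cos(alpha))
cos(9.16) = 0.987248
cos(6.38) = 0.993807
Kr = sqrt(0.987248 / 0.993807)
Kr = sqrt(0.993400)
Kr = 0.9967

0.9967


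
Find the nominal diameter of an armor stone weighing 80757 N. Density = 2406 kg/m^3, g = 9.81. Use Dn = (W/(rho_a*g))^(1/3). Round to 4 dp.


V = W / (rho_a * g)
V = 80757 / (2406 * 9.81)
V = 80757 / 23602.86
V = 3.421492 m^3
Dn = V^(1/3) = 3.421492^(1/3)
Dn = 1.5069 m

1.5069


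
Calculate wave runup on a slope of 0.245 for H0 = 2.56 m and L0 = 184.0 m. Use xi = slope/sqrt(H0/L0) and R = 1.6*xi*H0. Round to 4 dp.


xi = slope / sqrt(H0/L0)
H0/L0 = 2.56/184.0 = 0.013913
sqrt(0.013913) = 0.117954
xi = 0.245 / 0.117954 = 2.077089
R = 1.6 * xi * H0 = 1.6 * 2.077089 * 2.56
R = 8.5078 m

8.5078


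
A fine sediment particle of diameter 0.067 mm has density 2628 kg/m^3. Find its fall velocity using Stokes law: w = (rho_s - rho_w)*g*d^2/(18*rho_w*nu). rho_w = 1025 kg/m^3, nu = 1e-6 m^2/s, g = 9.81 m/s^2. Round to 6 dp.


w = (rho_s - rho_w) * g * d^2 / (18 * rho_w * nu)
d = 0.067 mm = 0.000067 m
rho_s - rho_w = 2628 - 1025 = 1603
Numerator = 1603 * 9.81 * (0.000067)^2 = 0.000070591455
Denominator = 18 * 1025 * 1e-6 = 0.018450
w = 0.003826 m/s

0.003826


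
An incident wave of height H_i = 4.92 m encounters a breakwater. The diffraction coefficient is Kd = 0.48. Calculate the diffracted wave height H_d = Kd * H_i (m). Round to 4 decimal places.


H_d = Kd * H_i
H_d = 0.48 * 4.92
H_d = 2.3616 m

2.3616


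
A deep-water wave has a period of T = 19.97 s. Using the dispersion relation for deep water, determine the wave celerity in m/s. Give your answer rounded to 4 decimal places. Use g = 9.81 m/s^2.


We use the deep-water celerity formula:
C = g * T / (2 * pi)
C = 9.81 * 19.97 / (2 * 3.14159...)
C = 195.905700 / 6.283185
C = 31.1794 m/s

31.1794


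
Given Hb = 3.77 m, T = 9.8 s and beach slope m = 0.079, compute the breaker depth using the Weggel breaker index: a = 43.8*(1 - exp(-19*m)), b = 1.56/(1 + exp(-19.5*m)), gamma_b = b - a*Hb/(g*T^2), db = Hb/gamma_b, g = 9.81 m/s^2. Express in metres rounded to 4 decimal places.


a = 43.8 * (1 - exp(-19 * m))
exp(-19 * 0.079) = exp(-1.5010) = 0.222907
a = 43.8 * (1 - 0.222907) = 34.036667
b = 1.56 / (1 + exp(-19.5 * m))
exp(-19.5 * 0.079) = exp(-1.5405) = 0.214274
b = 1.56 / (1 + 0.214274) = 1.284718
Hb / (g * T^2) = 3.77 / (9.81 * 9.8^2) = 3.77 / 942.1524 = 0.00400148
gamma_b = b - a * Hb/(g*T^2) = 1.284718 - 34.036667 * 0.00400148 = 1.148521
db = Hb / gamma_b = 3.77 / 1.148521
db = 3.2825 m

3.2825


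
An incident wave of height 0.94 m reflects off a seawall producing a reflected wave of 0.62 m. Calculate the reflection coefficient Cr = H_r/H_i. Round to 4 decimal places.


Cr = H_r / H_i
Cr = 0.62 / 0.94
Cr = 0.6596

0.6596


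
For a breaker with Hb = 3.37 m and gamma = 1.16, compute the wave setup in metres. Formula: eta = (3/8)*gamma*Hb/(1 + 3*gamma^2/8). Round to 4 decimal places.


eta = (3/8) * gamma * Hb / (1 + 3*gamma^2/8)
Numerator = (3/8) * 1.16 * 3.37 = 1.465950
Denominator = 1 + 3*1.16^2/8 = 1 + 0.504600 = 1.504600
eta = 1.465950 / 1.504600
eta = 0.9743 m

0.9743
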